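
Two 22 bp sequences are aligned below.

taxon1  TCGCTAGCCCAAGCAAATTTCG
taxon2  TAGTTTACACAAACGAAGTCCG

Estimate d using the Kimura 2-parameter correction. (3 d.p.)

Of 22 sites, 5 differences are transitions and 4 are transversions, so P = 5/22 ≈ 0.227273 and Q = 4/22 ≈ 0.181818.
Under the Kimura two-parameter model, d = −½ ln(1 − 2P − Q) − ¼ ln(1 − 2Q).
1 − 2P − Q = 0.363636, giving −½ ln(0.363636) = 0.505801.
1 − 2Q = 0.636364, giving −¼ ln(0.636364) = 0.112996.
d = 0.505801 + 0.112996 = 0.618797.

0.619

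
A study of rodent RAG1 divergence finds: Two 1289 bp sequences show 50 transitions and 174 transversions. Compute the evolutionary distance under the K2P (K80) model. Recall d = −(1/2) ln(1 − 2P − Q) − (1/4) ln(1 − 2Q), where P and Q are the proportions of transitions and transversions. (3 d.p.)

P = 50/1289 ≈ 0.03879 and Q = 174/1289 ≈ 0.134988.
Under the Kimura two-parameter model, d = −½ ln(1 − 2P − Q) − ¼ ln(1 − 2Q).
1 − 2P − Q = 0.787432, giving −½ ln(0.787432) = 0.119489.
1 − 2Q = 0.730024, giving −¼ ln(0.730024) = 0.078669.
d = 0.119489 + 0.078669 = 0.198158.

0.198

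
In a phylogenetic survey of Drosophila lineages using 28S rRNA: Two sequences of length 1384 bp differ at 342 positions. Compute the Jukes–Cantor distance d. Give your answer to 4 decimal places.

p = 342/1384 ≈ 0.24711.
d = −(3/4) ln(1 − 4p/3) = −0.75 ln(1 − 0.32948) = −0.75 ln(0.67052)
  = −0.75 × (-0.399702) = 0.299777 substitutions/site.

0.2998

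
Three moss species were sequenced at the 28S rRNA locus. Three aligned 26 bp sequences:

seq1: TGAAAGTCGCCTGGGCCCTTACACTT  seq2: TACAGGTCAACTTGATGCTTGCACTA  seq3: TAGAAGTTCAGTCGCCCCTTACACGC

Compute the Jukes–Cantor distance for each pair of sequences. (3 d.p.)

seq1–seq2: 11/26 sites differ → p ≈ 0.423077, d = −0.75 ln(1 − 0.564103) = 0.622762 ≈ 0.623.
seq1–seq3: 10/26 sites differ → p ≈ 0.384615, d = −0.75 ln(1 − 0.51282) = 0.539341 ≈ 0.539.
seq2–seq3: 12/26 sites differ → p ≈ 0.461538, d = −0.75 ln(1 − 0.615384) = 0.716632 ≈ 0.717.

d(seq1,seq2) = 0.623, d(seq1,seq3) = 0.539, d(seq2,seq3) = 0.717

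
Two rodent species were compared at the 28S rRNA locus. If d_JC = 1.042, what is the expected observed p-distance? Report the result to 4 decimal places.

0.5631

p = (3/4)(1 − e^(−4d/3)) = 0.75 × (1 − e^(-1.389333)) = 0.75 × (1 − 0.249241) = 0.563069.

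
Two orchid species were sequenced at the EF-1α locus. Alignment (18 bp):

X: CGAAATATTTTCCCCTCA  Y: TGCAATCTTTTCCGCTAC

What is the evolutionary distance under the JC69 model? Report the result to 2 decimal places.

The sequences differ at 6 of 18 sites (1, 3, 7, 14, 17, 18), so p = 6/18 ≈ 0.333333.
d = −(3/4) ln(1 − 4p/3) = −0.75 ln(1 − 0.444444) = −0.75 ln(0.555556)
  = −0.75 × (-0.587786) = 0.440840 substitutions/site.

0.44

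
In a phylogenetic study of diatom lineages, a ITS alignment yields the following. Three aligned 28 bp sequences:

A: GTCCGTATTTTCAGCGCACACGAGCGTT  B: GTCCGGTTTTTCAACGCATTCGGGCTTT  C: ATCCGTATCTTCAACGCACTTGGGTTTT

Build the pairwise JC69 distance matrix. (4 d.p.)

d(A,B) = 0.3041, d(A,C) = 0.3597, d(B,C) = 0.3041

A–B: 7/28 sites differ → p = 0.25, d = −0.75 ln(1 − 0.333333) = 0.304098 ≈ 0.3041.
A–C: 8/28 sites differ → p ≈ 0.285714, d = −0.75 ln(1 − 0.380952) = 0.359679 ≈ 0.3597.
B–C: 7/28 sites differ → p = 0.25, d = −0.75 ln(1 − 0.333333) = 0.304098 ≈ 0.3041.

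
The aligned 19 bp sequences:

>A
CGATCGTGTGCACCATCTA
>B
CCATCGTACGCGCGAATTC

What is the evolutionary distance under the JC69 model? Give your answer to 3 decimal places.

0.618

The sequences differ at 8 of 19 sites (2, 8, 9, 12, 14, 16, 17, 19), so p = 8/19 ≈ 0.421053.
d = −(3/4) ln(1 − 4p/3) = −0.75 ln(1 − 0.561404) = −0.75 ln(0.438596)
  = −0.75 × (-0.824177) = 0.618133 substitutions/site.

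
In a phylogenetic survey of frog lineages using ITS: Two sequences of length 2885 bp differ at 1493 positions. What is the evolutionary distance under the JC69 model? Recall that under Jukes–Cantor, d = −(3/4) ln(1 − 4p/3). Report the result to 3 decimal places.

p = 1493/2885 ≈ 0.517504.
d = −(3/4) ln(1 − 4p/3) = −0.75 ln(1 − 0.690005) = −0.75 ln(0.309995)
  = −0.75 × (-1.171199) = 0.878399 substitutions/site.

0.878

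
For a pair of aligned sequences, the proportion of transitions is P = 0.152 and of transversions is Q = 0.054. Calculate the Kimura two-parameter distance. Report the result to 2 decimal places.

0.25

Under the Kimura two-parameter model, d = −½ ln(1 − 2P − Q) − ¼ ln(1 − 2Q).
1 − 2P − Q = 0.642, giving −½ ln(0.642) = 0.221583.
1 − 2Q = 0.892, giving −¼ ln(0.892) = 0.028572.
d = 0.221583 + 0.028572 = 0.250155.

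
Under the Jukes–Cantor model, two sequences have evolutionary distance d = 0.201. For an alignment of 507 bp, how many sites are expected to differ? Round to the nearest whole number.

Invert JC69: p = (3/4)(1 − e^(−4d/3)) = 0.75 × (1 − e^(-0.268)) = 0.75 × (1 − 0.764908) = 0.176319.
Expected differing sites = pL ≈ 0.176319 × 507 = 89.393733 ≈ 89.

89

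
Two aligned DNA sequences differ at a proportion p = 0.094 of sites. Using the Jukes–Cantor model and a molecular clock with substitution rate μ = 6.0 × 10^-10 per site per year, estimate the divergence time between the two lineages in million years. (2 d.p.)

d = −(3/4) ln(1 − 4p/3) = −0.75 ln(1 − 0.125333) = −0.75 ln(0.874667)
  = −0.75 × (-0.133912) = 0.100434 substitutions/site.
Under a molecular clock d = 2μt, so t = d/(2μ) = 0.100434 / (2 × 6.0 × 10^-10) = 83.70 million years.

83.70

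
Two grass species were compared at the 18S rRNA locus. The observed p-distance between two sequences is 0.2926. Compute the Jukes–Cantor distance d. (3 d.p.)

0.371

d = −(3/4) ln(1 − 4p/3) = −0.75 ln(1 − 0.390133) = −0.75 ln(0.609867)
  = −0.75 × (-0.494514) = 0.370886 substitutions/site.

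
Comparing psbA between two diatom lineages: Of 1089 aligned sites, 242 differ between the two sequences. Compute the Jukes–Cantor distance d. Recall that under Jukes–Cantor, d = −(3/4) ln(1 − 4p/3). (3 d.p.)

0.264

p = 242/1089 ≈ 0.222222.
d = −(3/4) ln(1 − 4p/3) = −0.75 ln(1 − 0.296296) = −0.75 ln(0.703704)
  = −0.75 × (-0.351397) = 0.263548 substitutions/site.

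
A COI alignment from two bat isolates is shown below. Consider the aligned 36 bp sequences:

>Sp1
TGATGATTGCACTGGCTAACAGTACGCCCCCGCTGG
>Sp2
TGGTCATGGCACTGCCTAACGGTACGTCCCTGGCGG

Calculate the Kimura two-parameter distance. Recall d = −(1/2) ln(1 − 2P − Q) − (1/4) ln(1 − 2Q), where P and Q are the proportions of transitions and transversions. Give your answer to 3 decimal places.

Of 36 sites, 5 differences are transitions and 4 are transversions, so P = 5/36 ≈ 0.138889 and Q = 4/36 ≈ 0.111111.
Under the Kimura two-parameter model, d = −½ ln(1 − 2P − Q) − ¼ ln(1 − 2Q).
1 − 2P − Q = 0.611111, giving −½ ln(0.611111) = 0.246238.
1 − 2Q = 0.777778, giving −¼ ln(0.777778) = 0.062829.
d = 0.246238 + 0.062829 = 0.309067.

0.309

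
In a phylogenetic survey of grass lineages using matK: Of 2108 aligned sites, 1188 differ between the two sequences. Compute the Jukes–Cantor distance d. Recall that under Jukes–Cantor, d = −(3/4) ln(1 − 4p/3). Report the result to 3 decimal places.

1.044

p = 1188/2108 ≈ 0.563567.
d = −(3/4) ln(1 − 4p/3) = −0.75 ln(1 − 0.751423) = −0.75 ln(0.248577)
  = −0.75 × (-1.392003) = 1.044002 substitutions/site.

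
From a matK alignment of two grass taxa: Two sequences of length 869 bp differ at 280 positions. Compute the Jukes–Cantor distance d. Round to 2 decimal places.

p = 280/869 ≈ 0.322209.
d = −(3/4) ln(1 − 4p/3) = −0.75 ln(1 − 0.429612) = −0.75 ln(0.570388)
  = −0.75 × (-0.561438) = 0.421079 substitutions/site.

0.42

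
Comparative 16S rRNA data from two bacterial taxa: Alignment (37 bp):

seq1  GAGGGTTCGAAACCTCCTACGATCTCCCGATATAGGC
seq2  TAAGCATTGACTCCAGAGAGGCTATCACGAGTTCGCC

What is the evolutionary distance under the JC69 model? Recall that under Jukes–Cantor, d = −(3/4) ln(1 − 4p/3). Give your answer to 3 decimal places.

0.866

The sequences differ at 19 of 37 sites, so p = 19/37 ≈ 0.513514.
d = −(3/4) ln(1 − 4p/3) = −0.75 ln(1 − 0.684685) = −0.75 ln(0.315315)
  = −0.75 × (-1.154183) = 0.865637 substitutions/site.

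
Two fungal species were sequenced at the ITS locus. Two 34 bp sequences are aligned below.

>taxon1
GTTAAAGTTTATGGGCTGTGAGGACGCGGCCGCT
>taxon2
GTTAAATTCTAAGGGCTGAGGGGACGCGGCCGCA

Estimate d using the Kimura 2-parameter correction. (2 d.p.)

0.20

Of 34 sites, 2 differences are transitions and 4 are transversions, so P = 2/34 ≈ 0.058824 and Q = 4/34 ≈ 0.117647.
Under the Kimura two-parameter model, d = −½ ln(1 − 2P − Q) − ¼ ln(1 − 2Q).
1 − 2P − Q = 0.764705, giving −½ ln(0.764705) = 0.134133.
1 − 2Q = 0.764706, giving −¼ ln(0.764706) = 0.067066.
d = 0.134133 + 0.067066 = 0.201199.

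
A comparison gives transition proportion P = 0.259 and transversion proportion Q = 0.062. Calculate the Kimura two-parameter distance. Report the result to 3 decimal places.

0.467

Under the Kimura two-parameter model, d = −½ ln(1 − 2P − Q) − ¼ ln(1 − 2Q).
1 − 2P − Q = 0.42, giving −½ ln(0.42) = 0.433750.
1 − 2Q = 0.876, giving −¼ ln(0.876) = 0.033097.
d = 0.433750 + 0.033097 = 0.466847.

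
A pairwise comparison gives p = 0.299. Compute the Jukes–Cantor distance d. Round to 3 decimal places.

d = −(3/4) ln(1 − 4p/3) = −0.75 ln(1 − 0.398667) = −0.75 ln(0.601333)
  = −0.75 × (-0.508606) = 0.381455 substitutions/site.

0.381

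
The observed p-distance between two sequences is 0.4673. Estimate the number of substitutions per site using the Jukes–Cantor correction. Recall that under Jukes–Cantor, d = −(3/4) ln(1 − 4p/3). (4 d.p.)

d = −(3/4) ln(1 − 4p/3) = −0.75 ln(1 − 0.623067) = −0.75 ln(0.376933)
  = −0.75 × (-0.975688) = 0.731766 substitutions/site.

0.7318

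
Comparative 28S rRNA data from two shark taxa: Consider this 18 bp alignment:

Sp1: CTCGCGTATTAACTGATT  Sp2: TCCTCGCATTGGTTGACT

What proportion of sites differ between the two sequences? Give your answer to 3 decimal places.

The sequences differ at 8 of 18 positions (sites 1, 2, 4, 7, 11, 12, 13, 17).
p = 8/18 = 0.444444… ≈ 0.444 (to 3 d.p.).

0.444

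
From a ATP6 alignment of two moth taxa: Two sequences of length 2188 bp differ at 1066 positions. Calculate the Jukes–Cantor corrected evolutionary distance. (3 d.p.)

0.787

p = 1066/2188 ≈ 0.487203.
d = −(3/4) ln(1 − 4p/3) = −0.75 ln(1 − 0.649604) = −0.75 ln(0.350396)
  = −0.75 × (-1.048691) = 0.786518 substitutions/site.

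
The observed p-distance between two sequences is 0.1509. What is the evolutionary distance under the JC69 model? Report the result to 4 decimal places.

0.1685

d = −(3/4) ln(1 − 4p/3) = −0.75 ln(1 − 0.2012) = −0.75 ln(0.7988)
  = −0.75 × (-0.224645) = 0.168484 substitutions/site.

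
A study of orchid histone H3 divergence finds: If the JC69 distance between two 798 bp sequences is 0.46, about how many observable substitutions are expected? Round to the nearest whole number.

274

Invert JC69: p = (3/4)(1 − e^(−4d/3)) = 0.75 × (1 − e^(-0.613333)) = 0.75 × (1 − 0.541543) = 0.343843.
Expected differing sites = pL ≈ 0.343843 × 798 = 274.386714 ≈ 274.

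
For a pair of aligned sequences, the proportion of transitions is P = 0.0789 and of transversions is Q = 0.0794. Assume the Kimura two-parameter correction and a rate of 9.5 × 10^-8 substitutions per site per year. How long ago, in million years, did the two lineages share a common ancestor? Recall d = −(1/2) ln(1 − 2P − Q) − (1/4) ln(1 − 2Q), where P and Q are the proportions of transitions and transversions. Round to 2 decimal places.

Under the Kimura two-parameter model, d = −½ ln(1 − 2P − Q) − ¼ ln(1 − 2Q).
1 − 2P − Q = 0.7628, giving −½ ln(0.7628) = 0.135380.
1 − 2Q = 0.8412, giving −¼ ln(0.8412) = 0.043231.
d = 0.135380 + 0.043231 = 0.178611.
Under a molecular clock d = 2μt, so t = d/(2μ) = 0.178611 / (2 × 9.5 × 10^-8) = 0.94 million years.

0.94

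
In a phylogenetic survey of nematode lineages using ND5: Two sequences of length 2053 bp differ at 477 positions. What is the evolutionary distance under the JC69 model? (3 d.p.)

0.278

p = 477/2053 ≈ 0.232343.
d = −(3/4) ln(1 − 4p/3) = −0.75 ln(1 − 0.309791) = −0.75 ln(0.690209)
  = −0.75 × (-0.370761) = 0.278071 substitutions/site.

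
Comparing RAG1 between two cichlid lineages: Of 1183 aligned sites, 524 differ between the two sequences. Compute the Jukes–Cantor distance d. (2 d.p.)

0.67

p = 524/1183 ≈ 0.442942.
d = −(3/4) ln(1 − 4p/3) = −0.75 ln(1 − 0.590589) = −0.75 ln(0.409411)
  = −0.75 × (-0.893036) = 0.669777 substitutions/site.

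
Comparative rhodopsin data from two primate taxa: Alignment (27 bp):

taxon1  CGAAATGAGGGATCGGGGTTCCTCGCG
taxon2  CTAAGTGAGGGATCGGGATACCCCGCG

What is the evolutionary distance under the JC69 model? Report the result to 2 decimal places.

0.21

The sequences differ at 5 of 27 sites (2, 5, 18, 20, 23), so p = 5/27 ≈ 0.185185.
d = −(3/4) ln(1 − 4p/3) = −0.75 ln(1 − 0.246913) = −0.75 ln(0.753087)
  = −0.75 × (-0.283575) = 0.212681 substitutions/site.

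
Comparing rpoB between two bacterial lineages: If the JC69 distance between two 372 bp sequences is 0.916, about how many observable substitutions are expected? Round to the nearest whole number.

Invert JC69: p = (3/4)(1 − e^(−4d/3)) = 0.75 × (1 − e^(-1.221333)) = 0.75 × (1 − 0.294837) = 0.528872.
Expected differing sites = pL ≈ 0.528872 × 372 = 196.740384 ≈ 197.

197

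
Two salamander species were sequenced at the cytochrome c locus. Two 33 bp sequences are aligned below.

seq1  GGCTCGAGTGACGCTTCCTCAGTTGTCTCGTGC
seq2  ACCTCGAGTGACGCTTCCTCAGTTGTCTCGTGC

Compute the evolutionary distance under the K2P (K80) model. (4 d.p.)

0.0633

Of 33 sites, 1 differences are transitions and 1 are transversions, so P = 1/33 ≈ 0.030303 and Q = 1/33 ≈ 0.030303.
Under the Kimura two-parameter model, d = −½ ln(1 − 2P − Q) − ¼ ln(1 − 2Q).
1 − 2P − Q = 0.909091, giving −½ ln(0.909091) = 0.047655.
1 − 2Q = 0.939394, giving −¼ ln(0.939394) = 0.015630.
d = 0.047655 + 0.015630 = 0.063285.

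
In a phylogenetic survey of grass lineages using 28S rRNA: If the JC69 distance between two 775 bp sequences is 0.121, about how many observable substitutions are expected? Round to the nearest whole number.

87

Invert JC69: p = (3/4)(1 − e^(−4d/3)) = 0.75 × (1 − e^(-0.161333)) = 0.75 × (1 − 0.851009) = 0.111743.
Expected differing sites = pL ≈ 0.111743 × 775 = 86.600825 ≈ 87.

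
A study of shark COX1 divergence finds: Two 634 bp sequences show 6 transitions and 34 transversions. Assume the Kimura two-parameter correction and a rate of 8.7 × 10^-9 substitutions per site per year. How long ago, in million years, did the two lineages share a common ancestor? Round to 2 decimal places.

3.79

P = 6/634 ≈ 0.009464 and Q = 34/634 ≈ 0.053628.
Under the Kimura two-parameter model, d = −½ ln(1 − 2P − Q) − ¼ ln(1 − 2Q).
1 − 2P − Q = 0.927444, giving −½ ln(0.927444) = 0.037661.
1 − 2Q = 0.892744, giving −¼ ln(0.892744) = 0.028364.
d = 0.037661 + 0.028364 = 0.066025.
Under a molecular clock d = 2μt, so t = d/(2μ) = 0.066025 / (2 × 8.7 × 10^-9) = 3.79 million years.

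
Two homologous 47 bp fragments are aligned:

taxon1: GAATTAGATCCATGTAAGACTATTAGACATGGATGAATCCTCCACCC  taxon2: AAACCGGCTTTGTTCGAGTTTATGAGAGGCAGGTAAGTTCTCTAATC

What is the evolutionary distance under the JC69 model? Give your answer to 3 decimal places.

The sequences differ at 25 of 47 sites, so p = 25/47 ≈ 0.531915.
d = −(3/4) ln(1 − 4p/3) = −0.75 ln(1 − 0.70922) = −0.75 ln(0.29078)
  = −0.75 × (-1.235188) = 0.926391 substitutions/site.

0.926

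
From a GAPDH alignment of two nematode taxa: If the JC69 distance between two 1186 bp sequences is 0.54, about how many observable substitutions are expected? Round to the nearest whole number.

Invert JC69: p = (3/4)(1 − e^(−4d/3)) = 0.75 × (1 − e^(-0.72)) = 0.75 × (1 − 0.486752) = 0.384936.
Expected differing sites = pL ≈ 0.384936 × 1186 = 456.534096 ≈ 457.

457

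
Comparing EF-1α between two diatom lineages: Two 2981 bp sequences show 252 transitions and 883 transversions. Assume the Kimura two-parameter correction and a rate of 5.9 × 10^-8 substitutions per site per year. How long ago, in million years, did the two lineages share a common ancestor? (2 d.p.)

4.55

P = 252/2981 ≈ 0.084535 and Q = 883/2981 ≈ 0.296209.
Under the Kimura two-parameter model, d = −½ ln(1 − 2P − Q) − ¼ ln(1 − 2Q).
1 − 2P − Q = 0.534721, giving −½ ln(0.534721) = 0.313005.
1 − 2Q = 0.407582, giving −¼ ln(0.407582) = 0.224378.
d = 0.313005 + 0.224378 = 0.537383.
Under a molecular clock d = 2μt, so t = d/(2μ) = 0.537383 / (2 × 5.9 × 10^-8) = 4.55 million years.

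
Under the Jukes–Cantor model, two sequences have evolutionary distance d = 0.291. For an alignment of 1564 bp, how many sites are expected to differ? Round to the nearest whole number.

377

Invert JC69: p = (3/4)(1 − e^(−4d/3)) = 0.75 × (1 − e^(-0.388)) = 0.75 × (1 − 0.678412) = 0.241191.
Expected differing sites = pL ≈ 0.241191 × 1564 = 377.222724 ≈ 377.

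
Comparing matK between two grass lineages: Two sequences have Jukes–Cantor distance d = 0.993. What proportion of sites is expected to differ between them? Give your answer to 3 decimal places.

p = (3/4)(1 − e^(−4d/3)) = 0.75 × (1 − e^(-1.324)) = 0.75 × (1 − 0.266069) = 0.550448.

0.550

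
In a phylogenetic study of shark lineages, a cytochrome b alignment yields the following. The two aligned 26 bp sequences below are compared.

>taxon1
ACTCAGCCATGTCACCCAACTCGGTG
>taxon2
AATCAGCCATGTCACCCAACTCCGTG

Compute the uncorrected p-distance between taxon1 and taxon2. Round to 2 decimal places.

The sequences differ at 2 of 26 positions (sites 2, 23).
p = 2/26 = 0.076923… ≈ 0.08 (to 2 d.p.).

0.08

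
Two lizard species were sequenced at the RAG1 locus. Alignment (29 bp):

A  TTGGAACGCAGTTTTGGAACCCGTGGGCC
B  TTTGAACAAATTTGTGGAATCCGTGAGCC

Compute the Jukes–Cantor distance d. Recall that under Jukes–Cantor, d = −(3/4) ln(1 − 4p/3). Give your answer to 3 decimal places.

The sequences differ at 7 of 29 sites (3, 8, 9, 11, 14, 20, 26), so p = 7/29 ≈ 0.241379.
d = −(3/4) ln(1 − 4p/3) = −0.75 ln(1 − 0.321839) = −0.75 ln(0.678161)
  = −0.75 × (-0.388371) = 0.291278 substitutions/site.

0.291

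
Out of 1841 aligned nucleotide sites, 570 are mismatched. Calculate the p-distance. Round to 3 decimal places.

p = 570/1841 = 0.309614… ≈ 0.310 (to 3 d.p.).

0.310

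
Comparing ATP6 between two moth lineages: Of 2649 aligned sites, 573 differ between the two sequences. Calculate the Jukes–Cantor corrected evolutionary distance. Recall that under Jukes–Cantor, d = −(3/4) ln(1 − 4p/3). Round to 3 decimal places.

p = 573/2649 ≈ 0.216308.
d = −(3/4) ln(1 − 4p/3) = −0.75 ln(1 − 0.288411) = −0.75 ln(0.711589)
  = −0.75 × (-0.340255) = 0.255191 substitutions/site.

0.255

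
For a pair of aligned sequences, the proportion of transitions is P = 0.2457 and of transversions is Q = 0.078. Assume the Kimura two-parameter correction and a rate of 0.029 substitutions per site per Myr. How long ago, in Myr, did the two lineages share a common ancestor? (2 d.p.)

7.99

Under the Kimura two-parameter model, d = −½ ln(1 − 2P − Q) − ¼ ln(1 − 2Q).
1 − 2P − Q = 0.4306, giving −½ ln(0.4306) = 0.421288.
1 − 2Q = 0.844, giving −¼ ln(0.844) = 0.042401.
d = 0.421288 + 0.042401 = 0.463689.
Under a molecular clock d = 2μt, so t = d/(2μ) = 0.463689 / (2 × 0.029) = 7.99 Myr.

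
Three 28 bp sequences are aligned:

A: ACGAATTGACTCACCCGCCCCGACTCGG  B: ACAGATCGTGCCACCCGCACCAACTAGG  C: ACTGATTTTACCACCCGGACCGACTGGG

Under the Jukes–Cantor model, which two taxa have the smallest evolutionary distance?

A–B: 9/28 differ, p = 0.321, d = 0.420.
A–C: 9/28 differ, p = 0.321, d = 0.420.
B–C: 7/28 differ, p = 0.250, d = 0.304.
The smallest distance is between B and C.

B and C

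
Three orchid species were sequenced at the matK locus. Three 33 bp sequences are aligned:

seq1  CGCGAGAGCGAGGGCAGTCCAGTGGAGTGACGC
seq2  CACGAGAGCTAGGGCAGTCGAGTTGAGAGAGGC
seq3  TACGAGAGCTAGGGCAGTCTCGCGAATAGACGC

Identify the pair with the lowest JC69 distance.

seq1 and seq2

seq1–seq2: 6/33 differ, p = 0.182, d = 0.208.
seq1–seq3: 9/33 differ, p = 0.273, d = 0.339.
seq2–seq3: 8/33 differ, p = 0.242, d = 0.293.
The smallest distance is between seq1 and seq2.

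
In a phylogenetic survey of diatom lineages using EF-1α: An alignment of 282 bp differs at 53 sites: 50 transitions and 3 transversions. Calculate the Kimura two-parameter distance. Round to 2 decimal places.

0.23

P = 50/282 ≈ 0.177305 and Q = 3/282 ≈ 0.010638.
Under the Kimura two-parameter model, d = −½ ln(1 − 2P − Q) − ¼ ln(1 − 2Q).
1 − 2P − Q = 0.634752, giving −½ ln(0.634752) = 0.227260.
1 − 2Q = 0.978724, giving −¼ ln(0.978724) = 0.005376.
d = 0.227260 + 0.005376 = 0.232636.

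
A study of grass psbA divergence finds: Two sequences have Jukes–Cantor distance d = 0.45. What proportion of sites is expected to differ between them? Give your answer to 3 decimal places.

p = (3/4)(1 − e^(−4d/3)) = 0.75 × (1 − e^(-0.6)) = 0.75 × (1 − 0.548812) = 0.338391.

0.338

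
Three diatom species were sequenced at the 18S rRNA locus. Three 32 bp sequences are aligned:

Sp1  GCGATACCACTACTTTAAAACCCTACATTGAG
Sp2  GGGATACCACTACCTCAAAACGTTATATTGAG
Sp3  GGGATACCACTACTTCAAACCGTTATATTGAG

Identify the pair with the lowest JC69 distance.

Sp1–Sp2: 6/32 differ, p = 0.188, d = 0.216.
Sp1–Sp3: 6/32 differ, p = 0.188, d = 0.216.
Sp2–Sp3: 2/32 differ, p = 0.063, d = 0.065.
The smallest distance is between Sp2 and Sp3.

Sp2 and Sp3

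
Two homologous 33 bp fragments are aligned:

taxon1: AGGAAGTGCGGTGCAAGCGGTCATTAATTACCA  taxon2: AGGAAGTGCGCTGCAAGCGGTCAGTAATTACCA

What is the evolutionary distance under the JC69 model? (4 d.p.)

0.0632

The sequences differ at 2 of 33 sites (11, 24), so p = 2/33 ≈ 0.060606.
d = −(3/4) ln(1 − 4p/3) = −0.75 ln(1 − 0.080808) = −0.75 ln(0.919192)
  = −0.75 × (-0.084260) = 0.063195 substitutions/site.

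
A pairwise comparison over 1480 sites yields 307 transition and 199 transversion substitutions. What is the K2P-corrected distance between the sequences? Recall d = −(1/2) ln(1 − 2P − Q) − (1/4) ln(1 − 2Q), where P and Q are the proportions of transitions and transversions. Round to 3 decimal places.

P = 307/1480 ≈ 0.207432 and Q = 199/1480 ≈ 0.134459.
Under the Kimura two-parameter model, d = −½ ln(1 − 2P − Q) − ¼ ln(1 − 2Q).
1 − 2P − Q = 0.450677, giving −½ ln(0.450677) = 0.398502.
1 − 2Q = 0.731082, giving −¼ ln(0.731082) = 0.078307.
d = 0.398502 + 0.078307 = 0.476809.

0.477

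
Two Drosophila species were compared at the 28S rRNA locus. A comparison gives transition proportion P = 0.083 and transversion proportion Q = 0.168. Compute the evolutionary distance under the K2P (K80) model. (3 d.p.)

0.306

Under the Kimura two-parameter model, d = −½ ln(1 − 2P − Q) − ¼ ln(1 − 2Q).
1 − 2P − Q = 0.666, giving −½ ln(0.666) = 0.203233.
1 − 2Q = 0.664, giving −¼ ln(0.664) = 0.102368.
d = 0.203233 + 0.102368 = 0.305601.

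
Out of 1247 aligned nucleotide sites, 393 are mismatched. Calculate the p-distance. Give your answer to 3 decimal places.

p = 393/1247 = 0.315156… ≈ 0.315 (to 3 d.p.).

0.315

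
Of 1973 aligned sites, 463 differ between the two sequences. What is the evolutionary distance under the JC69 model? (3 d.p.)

0.281

p = 463/1973 ≈ 0.234668.
d = −(3/4) ln(1 − 4p/3) = −0.75 ln(1 − 0.312891) = −0.75 ln(0.687109)
  = −0.75 × (-0.375262) = 0.281447 substitutions/site.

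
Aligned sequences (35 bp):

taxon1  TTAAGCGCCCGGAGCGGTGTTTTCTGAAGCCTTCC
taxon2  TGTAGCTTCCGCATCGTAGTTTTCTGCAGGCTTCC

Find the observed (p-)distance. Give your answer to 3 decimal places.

0.286

The sequences differ at 10 of 35 positions (sites 2, 3, 7, 8, 12, 14, 17, 18, 27, 30).
p = 10/35 = 0.285714… ≈ 0.286 (to 3 d.p.).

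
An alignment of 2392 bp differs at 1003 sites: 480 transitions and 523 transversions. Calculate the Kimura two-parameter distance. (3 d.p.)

0.628

P = 480/2392 ≈ 0.200669 and Q = 523/2392 ≈ 0.218645.
Under the Kimura two-parameter model, d = −½ ln(1 − 2P − Q) − ¼ ln(1 − 2Q).
1 − 2P − Q = 0.380017, giving −½ ln(0.380017) = 0.483770.
1 − 2Q = 0.56271, giving −¼ ln(0.56271) = 0.143748.
d = 0.483770 + 0.143748 = 0.627518.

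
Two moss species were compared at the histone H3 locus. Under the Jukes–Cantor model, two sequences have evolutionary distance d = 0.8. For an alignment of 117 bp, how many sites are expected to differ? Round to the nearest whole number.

58

Invert JC69: p = (3/4)(1 − e^(−4d/3)) = 0.75 × (1 − e^(-1.066667)) = 0.75 × (1 − 0.344154) = 0.491885.
Expected differing sites = pL ≈ 0.491885 × 117 = 57.550545 ≈ 58.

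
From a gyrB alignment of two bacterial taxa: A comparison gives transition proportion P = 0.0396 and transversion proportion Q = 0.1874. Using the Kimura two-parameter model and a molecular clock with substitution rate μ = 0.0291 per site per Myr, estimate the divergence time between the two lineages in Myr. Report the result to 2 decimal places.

Under the Kimura two-parameter model, d = −½ ln(1 − 2P − Q) − ¼ ln(1 − 2Q).
1 − 2P − Q = 0.7334, giving −½ ln(0.7334) = 0.155032.
1 − 2Q = 0.6252, giving −¼ ln(0.6252) = 0.117421.
d = 0.155032 + 0.117421 = 0.272453.
Under a molecular clock d = 2μt, so t = d/(2μ) = 0.272453 / (2 × 0.0291) = 4.68 Myr.

4.68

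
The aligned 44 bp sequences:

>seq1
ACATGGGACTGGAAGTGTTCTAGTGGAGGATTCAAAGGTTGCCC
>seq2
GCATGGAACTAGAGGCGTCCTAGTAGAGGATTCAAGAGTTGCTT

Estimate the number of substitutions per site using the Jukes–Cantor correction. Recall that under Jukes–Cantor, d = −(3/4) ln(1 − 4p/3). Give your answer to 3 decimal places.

The sequences differ at 11 of 44 sites, so p = 11/44 = 0.25.
d = −(3/4) ln(1 − 4p/3) = −0.75 ln(1 − 0.333333) = −0.75 ln(0.666667)
  = −0.75 × (-0.405465) = 0.304099 substitutions/site.

0.304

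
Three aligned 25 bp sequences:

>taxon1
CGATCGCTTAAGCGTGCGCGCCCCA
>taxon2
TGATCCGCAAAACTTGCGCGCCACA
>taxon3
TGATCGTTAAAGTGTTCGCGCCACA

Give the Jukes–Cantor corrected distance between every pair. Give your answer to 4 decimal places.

taxon1–taxon2: 8/25 sites differ → p = 0.32, d = −0.75 ln(1 − 0.426667) = 0.417216 ≈ 0.4172.
taxon1–taxon3: 6/25 sites differ → p = 0.24, d = −0.75 ln(1 − 0.32) = 0.289247 ≈ 0.2892.
taxon2–taxon3: 7/25 sites differ → p = 0.28, d = −0.75 ln(1 − 0.373333) = 0.350505 ≈ 0.3505.

d(taxon1,taxon2) = 0.4172, d(taxon1,taxon3) = 0.2892, d(taxon2,taxon3) = 0.3505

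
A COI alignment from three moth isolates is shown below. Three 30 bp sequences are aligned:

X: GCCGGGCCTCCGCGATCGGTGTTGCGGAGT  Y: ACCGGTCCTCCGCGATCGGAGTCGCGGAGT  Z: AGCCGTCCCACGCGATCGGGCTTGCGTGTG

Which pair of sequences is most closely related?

X and Y

X–Y: 4/30 differ, p = 0.133, d = 0.147.
X–Z: 12/30 differ, p = 0.400, d = 0.572.
Y–Z: 11/30 differ, p = 0.367, d = 0.503.
The smallest distance is between X and Y.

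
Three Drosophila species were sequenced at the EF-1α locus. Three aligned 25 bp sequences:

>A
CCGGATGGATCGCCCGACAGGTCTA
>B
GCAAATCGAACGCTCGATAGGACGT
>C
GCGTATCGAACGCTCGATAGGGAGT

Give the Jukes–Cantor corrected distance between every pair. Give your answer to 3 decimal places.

A–B: 10/25 sites differ → p = 0.4, d = −0.75 ln(1 − 0.533333) = 0.571605 ≈ 0.572.
A–C: 10/25 sites differ → p = 0.4, d = −0.75 ln(1 − 0.533333) = 0.571605 ≈ 0.572.
B–C: 4/25 sites differ → p = 0.16, d = −0.75 ln(1 − 0.213333) = 0.179963 ≈ 0.180.

d(A,B) = 0.572, d(A,C) = 0.572, d(B,C) = 0.180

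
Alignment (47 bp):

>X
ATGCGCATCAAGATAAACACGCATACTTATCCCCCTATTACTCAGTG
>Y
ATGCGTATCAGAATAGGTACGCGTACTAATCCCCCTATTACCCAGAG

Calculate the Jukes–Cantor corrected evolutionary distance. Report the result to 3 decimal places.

0.250

The sequences differ at 10 of 47 sites (6, 11, 12, 16, 17, 18, 23, 28, 42, 46), so p = 10/47 ≈ 0.212766.
d = −(3/4) ln(1 − 4p/3) = −0.75 ln(1 − 0.283688) = −0.75 ln(0.716312)
  = −0.75 × (-0.333639) = 0.250229 substitutions/site.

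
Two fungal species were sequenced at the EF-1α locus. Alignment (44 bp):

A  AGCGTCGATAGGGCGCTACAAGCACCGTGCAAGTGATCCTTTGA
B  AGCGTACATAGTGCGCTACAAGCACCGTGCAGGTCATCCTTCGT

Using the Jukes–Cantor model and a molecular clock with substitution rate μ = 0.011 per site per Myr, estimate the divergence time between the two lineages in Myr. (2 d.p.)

8.13

The sequences differ at 7 of 44 sites (6, 7, 12, 32, 35, 42, 44), so p = 7/44 ≈ 0.159091.
d = −(3/4) ln(1 − 4p/3) = −0.75 ln(1 − 0.212121) = −0.75 ln(0.787879)
  = −0.75 × (-0.238411) = 0.178808 substitutions/site.
Under a molecular clock d = 2μt, so t = d/(2μ) = 0.178808 / (2 × 0.011) = 8.13 Myr.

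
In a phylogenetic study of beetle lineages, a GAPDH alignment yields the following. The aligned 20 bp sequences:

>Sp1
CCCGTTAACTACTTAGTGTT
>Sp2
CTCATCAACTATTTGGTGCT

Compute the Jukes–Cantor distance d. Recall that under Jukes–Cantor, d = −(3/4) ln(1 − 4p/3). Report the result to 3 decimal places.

The sequences differ at 6 of 20 sites (2, 4, 6, 12, 15, 19), so p = 6/20 = 0.3.
d = −(3/4) ln(1 − 4p/3) = −0.75 ln(1 − 0.4) = −0.75 ln(0.6)
  = −0.75 × (-0.510826) = 0.383120 substitutions/site.

0.383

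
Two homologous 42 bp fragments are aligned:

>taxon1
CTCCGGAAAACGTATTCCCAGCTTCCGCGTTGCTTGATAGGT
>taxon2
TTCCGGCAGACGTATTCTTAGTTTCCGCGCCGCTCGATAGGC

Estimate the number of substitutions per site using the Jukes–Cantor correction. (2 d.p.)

0.29

The sequences differ at 10 of 42 sites (1, 7, 9, 18, 19, 22, 30, 31, 35, 42), so p = 10/42 ≈ 0.238095.
d = −(3/4) ln(1 − 4p/3) = −0.75 ln(1 − 0.31746) = −0.75 ln(0.68254)
  = −0.75 × (-0.381934) = 0.286451 substitutions/site.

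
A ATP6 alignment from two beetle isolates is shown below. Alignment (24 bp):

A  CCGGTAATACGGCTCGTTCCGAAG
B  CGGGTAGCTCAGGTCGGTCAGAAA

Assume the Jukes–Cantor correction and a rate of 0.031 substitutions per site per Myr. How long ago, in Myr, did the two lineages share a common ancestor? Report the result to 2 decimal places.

8.38

The sequences differ at 9 of 24 sites (2, 7, 8, 9, 11, 13, 17, 20, 24), so p = 9/24 = 0.375.
d = −(3/4) ln(1 − 4p/3) = −0.75 ln(1 − 0.5) = −0.75 ln(0.5)
  = −0.75 × (-0.693147) = 0.519860 substitutions/site.
Under a molecular clock d = 2μt, so t = d/(2μ) = 0.519860 / (2 × 0.031) = 8.38 Myr.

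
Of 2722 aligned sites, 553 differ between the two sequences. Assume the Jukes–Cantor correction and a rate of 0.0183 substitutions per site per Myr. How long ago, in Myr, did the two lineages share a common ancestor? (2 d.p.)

p = 553/2722 ≈ 0.203159.
d = −(3/4) ln(1 − 4p/3) = −0.75 ln(1 − 0.270879) = −0.75 ln(0.729121)
  = −0.75 × (-0.315916) = 0.236937 substitutions/site.
Under a molecular clock d = 2μt, so t = d/(2μ) = 0.236937 / (2 × 0.0183) = 6.47 Myr.

6.47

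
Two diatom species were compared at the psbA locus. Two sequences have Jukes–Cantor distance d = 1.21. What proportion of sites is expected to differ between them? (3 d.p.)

p = (3/4)(1 − e^(−4d/3)) = 0.75 × (1 − e^(-1.613333)) = 0.75 × (1 − 0.199222) = 0.600584.

0.601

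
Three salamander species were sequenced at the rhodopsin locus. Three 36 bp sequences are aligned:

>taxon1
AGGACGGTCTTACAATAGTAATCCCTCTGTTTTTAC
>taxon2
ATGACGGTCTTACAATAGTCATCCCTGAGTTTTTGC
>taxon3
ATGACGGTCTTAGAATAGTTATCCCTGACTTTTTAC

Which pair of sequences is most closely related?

taxon1–taxon2: 5/36 differ, p = 0.139, d = 0.154.
taxon1–taxon3: 6/36 differ, p = 0.167, d = 0.188.
taxon2–taxon3: 4/36 differ, p = 0.111, d = 0.120.
The smallest distance is between taxon2 and taxon3.

taxon2 and taxon3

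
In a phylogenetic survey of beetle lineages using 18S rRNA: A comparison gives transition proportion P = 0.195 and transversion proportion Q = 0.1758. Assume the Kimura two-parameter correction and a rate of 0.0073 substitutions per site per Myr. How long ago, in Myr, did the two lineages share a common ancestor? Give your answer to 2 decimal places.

Under the Kimura two-parameter model, d = −½ ln(1 − 2P − Q) − ¼ ln(1 − 2Q).
1 − 2P − Q = 0.4342, giving −½ ln(0.4342) = 0.417125.
1 − 2Q = 0.6484, giving −¼ ln(0.6484) = 0.108312.
d = 0.417125 + 0.108312 = 0.525437.
Under a molecular clock d = 2μt, so t = d/(2μ) = 0.525437 / (2 × 0.0073) = 35.99 Myr.

35.99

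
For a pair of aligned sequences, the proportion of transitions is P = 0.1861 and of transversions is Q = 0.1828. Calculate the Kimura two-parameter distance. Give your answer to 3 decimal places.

0.519

Under the Kimura two-parameter model, d = −½ ln(1 − 2P − Q) − ¼ ln(1 − 2Q).
1 − 2P − Q = 0.445, giving −½ ln(0.445) = 0.404840.
1 − 2Q = 0.6344, giving −¼ ln(0.6344) = 0.113769.
d = 0.404840 + 0.113769 = 0.518609.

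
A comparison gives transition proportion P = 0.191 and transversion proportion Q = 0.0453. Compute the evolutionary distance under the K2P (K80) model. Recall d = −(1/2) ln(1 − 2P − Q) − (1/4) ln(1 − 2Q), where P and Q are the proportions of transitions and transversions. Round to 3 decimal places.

Under the Kimura two-parameter model, d = −½ ln(1 − 2P − Q) − ¼ ln(1 − 2Q).
1 − 2P − Q = 0.5727, giving −½ ln(0.5727) = 0.278697.
1 − 2Q = 0.9094, giving −¼ ln(0.9094) = 0.023743.
d = 0.278697 + 0.023743 = 0.302440.

0.302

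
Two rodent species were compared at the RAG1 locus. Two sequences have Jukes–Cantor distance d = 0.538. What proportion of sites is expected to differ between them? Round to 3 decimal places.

0.384

p = (3/4)(1 − e^(−4d/3)) = 0.75 × (1 − e^(-0.717333)) = 0.75 × (1 − 0.488052) = 0.383961.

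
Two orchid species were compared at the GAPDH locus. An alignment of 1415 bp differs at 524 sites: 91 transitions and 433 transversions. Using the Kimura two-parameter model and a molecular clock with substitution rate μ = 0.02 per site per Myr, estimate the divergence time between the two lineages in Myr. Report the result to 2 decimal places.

P = 91/1415 ≈ 0.064311 and Q = 433/1415 ≈ 0.306007.
Under the Kimura two-parameter model, d = −½ ln(1 − 2P − Q) − ¼ ln(1 − 2Q).
1 − 2P − Q = 0.565371, giving −½ ln(0.565371) = 0.285137.
1 − 2Q = 0.387986, giving −¼ ln(0.387986) = 0.236697.
d = 0.285137 + 0.236697 = 0.521834.
Under a molecular clock d = 2μt, so t = d/(2μ) = 0.521834 / (2 × 0.02) = 13.05 Myr.

13.05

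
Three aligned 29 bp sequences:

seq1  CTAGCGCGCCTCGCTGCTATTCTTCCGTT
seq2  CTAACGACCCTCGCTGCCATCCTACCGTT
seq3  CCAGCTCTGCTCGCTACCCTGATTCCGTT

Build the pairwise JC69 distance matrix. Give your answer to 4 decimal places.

seq1–seq2: 6/29 sites differ → p ≈ 0.206897, d = −0.75 ln(1 − 0.275863) = 0.242081 ≈ 0.2421.
seq1–seq3: 9/29 sites differ → p ≈ 0.310345, d = −0.75 ln(1 − 0.413793) = 0.400562 ≈ 0.4006.
seq2–seq3: 11/29 sites differ → p ≈ 0.37931, d = −0.75 ln(1 − 0.505747) = 0.528531 ≈ 0.5285.

d(seq1,seq2) = 0.2421, d(seq1,seq3) = 0.4006, d(seq2,seq3) = 0.5285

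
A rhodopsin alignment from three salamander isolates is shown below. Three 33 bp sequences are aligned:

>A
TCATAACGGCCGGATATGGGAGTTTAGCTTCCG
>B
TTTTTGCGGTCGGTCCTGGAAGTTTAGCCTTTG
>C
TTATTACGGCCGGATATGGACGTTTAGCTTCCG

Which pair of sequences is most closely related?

A–B: 12/33 differ, p = 0.364, d = 0.497.
A–C: 4/33 differ, p = 0.121, d = 0.132.
B–C: 10/33 differ, p = 0.303, d = 0.388.
The smallest distance is between A and C.

A and C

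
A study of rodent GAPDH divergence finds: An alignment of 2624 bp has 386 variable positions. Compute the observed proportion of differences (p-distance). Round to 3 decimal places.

p = 386/2624 = 0.147103… ≈ 0.147 (to 3 d.p.).

0.147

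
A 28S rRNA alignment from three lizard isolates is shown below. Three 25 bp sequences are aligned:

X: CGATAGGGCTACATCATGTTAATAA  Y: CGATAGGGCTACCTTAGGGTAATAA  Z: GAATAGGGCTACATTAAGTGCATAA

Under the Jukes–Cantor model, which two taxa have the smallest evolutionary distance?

X and Y

X–Y: 4/25 differ, p = 0.160, d = 0.180.
X–Z: 6/25 differ, p = 0.240, d = 0.289.
Y–Z: 7/25 differ, p = 0.280, d = 0.351.
The smallest distance is between X and Y.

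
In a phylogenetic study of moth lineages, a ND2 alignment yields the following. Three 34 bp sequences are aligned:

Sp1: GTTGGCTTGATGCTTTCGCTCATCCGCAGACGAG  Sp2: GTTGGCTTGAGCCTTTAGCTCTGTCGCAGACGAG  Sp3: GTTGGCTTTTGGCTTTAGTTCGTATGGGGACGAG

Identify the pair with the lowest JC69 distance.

Sp1–Sp2: 6/34 differ, p = 0.176, d = 0.201.
Sp1–Sp3: 10/34 differ, p = 0.294, d = 0.373.
Sp2–Sp3: 10/34 differ, p = 0.294, d = 0.373.
The smallest distance is between Sp1 and Sp2.

Sp1 and Sp2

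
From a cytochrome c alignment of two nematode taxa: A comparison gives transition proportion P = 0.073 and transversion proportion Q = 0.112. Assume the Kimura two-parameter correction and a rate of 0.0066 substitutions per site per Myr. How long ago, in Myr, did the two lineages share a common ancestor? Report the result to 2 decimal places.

Under the Kimura two-parameter model, d = −½ ln(1 − 2P − Q) − ¼ ln(1 − 2Q).
1 − 2P − Q = 0.742, giving −½ ln(0.742) = 0.149203.
1 − 2Q = 0.776, giving −¼ ln(0.776) = 0.063401.
d = 0.149203 + 0.063401 = 0.212604.
Under a molecular clock d = 2μt, so t = d/(2μ) = 0.212604 / (2 × 0.0066) = 16.11 Myr.

16.11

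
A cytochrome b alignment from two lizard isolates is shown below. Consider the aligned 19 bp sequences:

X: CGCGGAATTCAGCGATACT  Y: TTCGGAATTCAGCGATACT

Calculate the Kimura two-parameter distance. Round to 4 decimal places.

Of 19 sites, 1 differences are transitions and 1 are transversions, so P = 1/19 ≈ 0.052632 and Q = 1/19 ≈ 0.052632.
Under the Kimura two-parameter model, d = −½ ln(1 − 2P − Q) − ¼ ln(1 − 2Q).
1 − 2P − Q = 0.842104, giving −½ ln(0.842104) = 0.085926.
1 − 2Q = 0.894736, giving −¼ ln(0.894736) = 0.027807.
d = 0.085926 + 0.027807 = 0.113733.

0.1137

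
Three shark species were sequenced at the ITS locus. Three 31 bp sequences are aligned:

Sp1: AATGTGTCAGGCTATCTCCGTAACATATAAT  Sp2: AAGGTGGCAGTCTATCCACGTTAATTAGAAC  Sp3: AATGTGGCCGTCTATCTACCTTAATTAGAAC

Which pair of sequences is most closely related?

Sp1–Sp2: 10/31 differ, p = 0.323, d = 0.422.
Sp1–Sp3: 10/31 differ, p = 0.323, d = 0.422.
Sp2–Sp3: 4/31 differ, p = 0.129, d = 0.142.
The smallest distance is between Sp2 and Sp3.

Sp2 and Sp3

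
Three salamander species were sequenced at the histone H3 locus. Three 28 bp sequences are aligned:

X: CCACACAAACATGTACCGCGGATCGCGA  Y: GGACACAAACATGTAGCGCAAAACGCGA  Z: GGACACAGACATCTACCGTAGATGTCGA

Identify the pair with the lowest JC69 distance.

X–Y: 6/28 differ, p = 0.214, d = 0.252.
X–Z: 8/28 differ, p = 0.286, d = 0.360.
Y–Z: 8/28 differ, p = 0.286, d = 0.360.
The smallest distance is between X and Y.

X and Y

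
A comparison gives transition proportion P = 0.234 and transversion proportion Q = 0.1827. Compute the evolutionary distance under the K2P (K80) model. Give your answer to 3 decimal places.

0.640

Under the Kimura two-parameter model, d = −½ ln(1 − 2P − Q) − ¼ ln(1 − 2Q).
1 − 2P − Q = 0.3493, giving −½ ln(0.3493) = 0.525912.
1 − 2Q = 0.6346, giving −¼ ln(0.6346) = 0.113690.
d = 0.525912 + 0.113690 = 0.639602.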